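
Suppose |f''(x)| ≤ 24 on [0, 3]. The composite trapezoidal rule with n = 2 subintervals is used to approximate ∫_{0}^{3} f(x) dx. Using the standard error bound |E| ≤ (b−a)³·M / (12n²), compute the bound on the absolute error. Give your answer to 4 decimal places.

|E| ≤ (3)³·24 / (12·2²) = 648/48 = 13.5000.

13.5000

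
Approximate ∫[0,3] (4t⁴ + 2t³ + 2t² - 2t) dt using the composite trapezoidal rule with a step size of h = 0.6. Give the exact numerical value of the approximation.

258.78816

h = (3 − 0)/5 = 0.6.
Nodes t₀,…,t₅ = 0, 0.6, 1.2, 1.8, 2.4, 3.
f(t) = 4t⁴ + 2t³ + 2t² - 2t: f₀=0, f₁=0.4704, f₂=12.2304, f₃=56.5344, f₄=167.0784, f₅=390.
(h/2)·[f₀ + 2f₁ + 2f₂ + 2f₃ + 2f₄ + f₅] = 0.3·(862.6272) = 258.78816.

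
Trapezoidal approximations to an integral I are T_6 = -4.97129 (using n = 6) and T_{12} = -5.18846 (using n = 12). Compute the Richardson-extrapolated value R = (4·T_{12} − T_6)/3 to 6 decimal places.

-5.260850

R = (4·T_{12} − T_6) / 3 = (4·(-5.18846) − (-4.97129))/3 = (-15.78255)/3 = -5.260850.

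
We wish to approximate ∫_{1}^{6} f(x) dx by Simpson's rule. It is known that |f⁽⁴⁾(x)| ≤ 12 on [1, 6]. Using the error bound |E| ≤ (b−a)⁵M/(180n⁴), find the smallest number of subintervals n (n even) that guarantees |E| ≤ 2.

4

Need 37500/(180n⁴) ≤ 2.
n⁴ ≥ 37500/(180·2) = 104.167 ⇒ n ≥ 3.1947, so the smallest even n is 4. (n must be even for Simpson's rule.)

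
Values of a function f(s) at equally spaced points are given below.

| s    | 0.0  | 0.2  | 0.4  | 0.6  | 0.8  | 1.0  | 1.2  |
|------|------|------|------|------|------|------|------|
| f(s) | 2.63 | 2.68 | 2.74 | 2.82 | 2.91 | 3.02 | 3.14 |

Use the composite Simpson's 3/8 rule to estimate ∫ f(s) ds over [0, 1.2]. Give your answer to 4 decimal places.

3.4095

h = 0.2, n = 6.
(3h/8)·[y₀ + 3y₁ + 3y₂ + 2y₃ + 3y₄ + 3y₅ + y₆] = 0.075·(45.46) = 3.4095.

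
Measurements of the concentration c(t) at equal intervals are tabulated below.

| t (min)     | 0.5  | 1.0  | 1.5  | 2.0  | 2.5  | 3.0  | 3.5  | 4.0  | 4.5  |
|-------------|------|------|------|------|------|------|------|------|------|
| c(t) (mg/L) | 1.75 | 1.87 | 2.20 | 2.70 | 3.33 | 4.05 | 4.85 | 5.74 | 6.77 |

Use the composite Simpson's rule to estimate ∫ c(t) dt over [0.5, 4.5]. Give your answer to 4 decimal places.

h = 0.5, n = 8.
(h/3)·[y₀ + 4y₁ + 2y₂ + 4y₃ + 2y₄ + 4y₅ + 2y₆ + 4y₇ + y₈] = 0.166667·(86.72) = 14.4533.

14.4533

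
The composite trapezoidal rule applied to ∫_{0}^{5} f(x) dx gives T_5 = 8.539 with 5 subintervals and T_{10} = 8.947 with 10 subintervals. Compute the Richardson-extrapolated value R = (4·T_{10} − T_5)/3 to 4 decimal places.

9.0830

R = (4·T_{10} − T_5) / 3 = (4·8.947 − 8.539)/3 = (27.249)/3 = 9.0830.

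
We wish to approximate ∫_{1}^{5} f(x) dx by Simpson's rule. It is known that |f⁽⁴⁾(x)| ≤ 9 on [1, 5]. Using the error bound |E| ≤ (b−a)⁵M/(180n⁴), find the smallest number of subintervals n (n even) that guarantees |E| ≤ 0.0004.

20

Need 9216/(180n⁴) ≤ 0.0004.
n⁴ ≥ 9216/(180·0.0004) = 128000 ⇒ n ≥ 18.9148, so the smallest even n is 20. (n must be even for Simpson's rule.)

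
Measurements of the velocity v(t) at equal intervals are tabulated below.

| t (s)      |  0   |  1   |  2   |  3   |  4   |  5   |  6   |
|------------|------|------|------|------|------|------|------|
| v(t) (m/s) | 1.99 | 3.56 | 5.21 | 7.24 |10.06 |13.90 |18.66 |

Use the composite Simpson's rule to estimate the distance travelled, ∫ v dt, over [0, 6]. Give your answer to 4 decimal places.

h = 1, n = 6.
(h/3)·[y₀ + 4y₁ + 2y₂ + 4y₃ + 2y₄ + 4y₅ + y₆] = 0.333333·(149.99) = 49.9967.

49.9967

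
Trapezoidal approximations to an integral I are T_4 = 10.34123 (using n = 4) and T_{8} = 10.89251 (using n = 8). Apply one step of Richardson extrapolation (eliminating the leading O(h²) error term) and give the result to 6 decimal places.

11.076270

R = (4·T_{8} − T_4) / 3 = (4·10.89251 − 10.34123)/3 = (33.22881)/3 = 11.076270.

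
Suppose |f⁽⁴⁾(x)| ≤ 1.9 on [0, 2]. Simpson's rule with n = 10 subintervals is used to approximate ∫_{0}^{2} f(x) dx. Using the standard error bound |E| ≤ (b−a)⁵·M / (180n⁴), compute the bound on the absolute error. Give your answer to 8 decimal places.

0.00003378

|E| ≤ (2)⁵·1.9 / (180·10⁴) = 60.8/1800000 = 0.00003378.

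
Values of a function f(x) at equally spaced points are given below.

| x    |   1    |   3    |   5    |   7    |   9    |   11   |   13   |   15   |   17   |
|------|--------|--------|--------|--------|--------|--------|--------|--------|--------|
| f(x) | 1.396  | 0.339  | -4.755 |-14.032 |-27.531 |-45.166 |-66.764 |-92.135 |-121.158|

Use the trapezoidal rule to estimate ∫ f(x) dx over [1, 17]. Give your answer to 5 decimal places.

-619.85000

h = 2, n = 8.
(h/2)·[y₀ + 2y₁ + 2y₂ + 2y₃ + 2y₄ + 2y₅ + 2y₆ + 2y₇ + y₈] = 1·(-619.850) = -619.85000.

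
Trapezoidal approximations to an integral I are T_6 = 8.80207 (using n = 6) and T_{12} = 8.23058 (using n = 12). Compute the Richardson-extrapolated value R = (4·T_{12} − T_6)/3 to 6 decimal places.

R = (4·T_{12} − T_6) / 3 = (4·8.23058 − 8.80207)/3 = (24.12025)/3 = 8.040083.

8.040083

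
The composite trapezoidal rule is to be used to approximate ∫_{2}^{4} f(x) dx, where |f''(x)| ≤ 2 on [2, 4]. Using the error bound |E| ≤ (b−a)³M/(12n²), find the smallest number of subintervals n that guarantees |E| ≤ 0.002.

26

Need 16/(12n²) ≤ 0.002.
n² ≥ 16/(12·0.002) = 666.667 ⇒ n ≥ 25.8199, so the smallest n is 26.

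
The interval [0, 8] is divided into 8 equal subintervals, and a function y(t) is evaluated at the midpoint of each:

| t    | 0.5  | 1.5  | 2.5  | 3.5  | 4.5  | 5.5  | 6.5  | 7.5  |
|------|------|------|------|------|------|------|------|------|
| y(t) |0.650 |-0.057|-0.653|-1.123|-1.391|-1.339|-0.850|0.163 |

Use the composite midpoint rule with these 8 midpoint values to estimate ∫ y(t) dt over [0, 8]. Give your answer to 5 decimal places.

-4.60000

h = 1, n = 8.
h·[y(m₁) + y(m₂) + y(m₃) + y(m₄) + y(m₅) + y(m₆) + y(m₇) + y(m₈)] = 1·(-4.600) = -4.60000.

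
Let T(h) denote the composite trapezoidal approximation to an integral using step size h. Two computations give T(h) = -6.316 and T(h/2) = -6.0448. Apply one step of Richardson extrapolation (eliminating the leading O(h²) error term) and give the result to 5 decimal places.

R = (4·T(h/2) − T(h)) / 3 = (4·(-6.0448) − (-6.316))/3 = (-17.8632)/3 = -5.95440.

-5.95440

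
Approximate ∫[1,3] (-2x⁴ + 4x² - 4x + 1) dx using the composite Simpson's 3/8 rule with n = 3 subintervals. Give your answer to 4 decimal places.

-76.3704

h = (3 − 1)/3 = 0.666667.
Nodes x₀,…,x₃ = 1, 1.666667, 2.333333, 3.
f(x) = -2x⁴ + 4x² - 4x + 1: f₀=-1, f₁=-9.987654, f₂=-45.839506, f₃=-137.
(3h/8)·[f₀ + 3f₁ + 3f₂ + f₃] = 0.25·(-305.481481) = -76.3704.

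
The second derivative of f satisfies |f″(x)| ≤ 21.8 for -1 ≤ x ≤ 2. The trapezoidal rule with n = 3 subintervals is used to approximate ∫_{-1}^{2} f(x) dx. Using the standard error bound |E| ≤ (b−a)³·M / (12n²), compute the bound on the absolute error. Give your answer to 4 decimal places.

|E| ≤ (3)³·21.8 / (12·3²) = 588.6/108 = 5.4500.

5.4500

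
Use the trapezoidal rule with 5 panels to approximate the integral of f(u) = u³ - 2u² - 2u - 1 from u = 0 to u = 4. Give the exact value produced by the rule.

3.04

h = (4 − 0)/5 = 0.8.
Nodes u₀,…,u₅ = 0, 0.8, 1.6, 2.4, 3.2, 4.
f(u) = u³ - 2u² - 2u - 1: f₀=-1, f₁=-3.368, f₂=-5.224, f₃=-3.496, f₄=4.888, f₅=23.
(h/2)·[f₀ + 2f₁ + 2f₂ + 2f₃ + 2f₄ + f₅] = 0.4·(7.6) = 3.04.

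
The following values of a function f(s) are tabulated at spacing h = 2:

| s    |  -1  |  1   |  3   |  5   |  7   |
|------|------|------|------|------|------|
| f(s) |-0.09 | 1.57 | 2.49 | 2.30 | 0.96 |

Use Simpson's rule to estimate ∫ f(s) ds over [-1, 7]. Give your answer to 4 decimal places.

h = 2, n = 4.
(h/3)·[y₀ + 4y₁ + 2y₂ + 4y₃ + y₄] = 0.666667·(21.33) = 14.2200.

14.2200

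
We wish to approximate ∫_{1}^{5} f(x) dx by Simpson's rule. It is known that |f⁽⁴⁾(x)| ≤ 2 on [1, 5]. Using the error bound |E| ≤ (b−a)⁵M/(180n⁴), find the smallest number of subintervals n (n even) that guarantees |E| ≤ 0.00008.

20

Need 2048/(180n⁴) ≤ 0.00008.
n⁴ ≥ 2048/(180·0.00008) = 142222 ⇒ n ≥ 19.4197, so the smallest even n is 20. (n must be even for Simpson's rule.)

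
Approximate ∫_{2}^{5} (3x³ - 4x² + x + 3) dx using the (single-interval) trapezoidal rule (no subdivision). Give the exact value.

444

T = (b−a)/2 · [f(2) + f(5)] = 1.5·[13 + 283] = 444.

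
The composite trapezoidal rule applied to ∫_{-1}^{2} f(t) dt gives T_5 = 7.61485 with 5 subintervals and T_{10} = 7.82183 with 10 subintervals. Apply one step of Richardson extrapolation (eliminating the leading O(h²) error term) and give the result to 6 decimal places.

7.890823

R = (4·T_{10} − T_5) / 3 = (4·7.82183 − 7.61485)/3 = (23.67247)/3 = 7.890823.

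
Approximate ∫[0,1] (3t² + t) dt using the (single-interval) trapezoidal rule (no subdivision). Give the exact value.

2

T = (b−a)/2 · [f(0) + f(1)] = 0.5·[0 + 4] = 2.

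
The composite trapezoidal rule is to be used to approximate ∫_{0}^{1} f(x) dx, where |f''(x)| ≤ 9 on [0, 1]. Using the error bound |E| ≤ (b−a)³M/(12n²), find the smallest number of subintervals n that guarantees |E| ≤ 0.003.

Need 9/(12n²) ≤ 0.003.
n² ≥ 9/(12·0.003) = 250 ⇒ n ≥ 15.8114, so the smallest n is 16.

16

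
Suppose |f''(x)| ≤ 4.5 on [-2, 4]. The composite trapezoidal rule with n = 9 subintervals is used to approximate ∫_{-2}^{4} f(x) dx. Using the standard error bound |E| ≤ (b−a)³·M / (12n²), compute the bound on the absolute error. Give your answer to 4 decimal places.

|E| ≤ (6)³·4.5 / (12·9²) = 972/972 = 1.0000.

1.0000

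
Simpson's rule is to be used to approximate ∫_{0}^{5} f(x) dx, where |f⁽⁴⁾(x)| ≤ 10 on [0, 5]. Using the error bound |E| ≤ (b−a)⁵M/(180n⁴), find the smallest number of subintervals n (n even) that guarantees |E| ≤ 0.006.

Need 31250/(180n⁴) ≤ 0.006.
n⁴ ≥ 31250/(180·0.006) = 28935.2 ⇒ n ≥ 13.0424, so the smallest even n is 14. (n must be even for Simpson's rule.)

14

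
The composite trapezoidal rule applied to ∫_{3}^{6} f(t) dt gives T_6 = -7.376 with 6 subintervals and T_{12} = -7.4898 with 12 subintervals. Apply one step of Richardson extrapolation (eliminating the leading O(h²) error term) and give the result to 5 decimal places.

-7.52773

R = (4·T_{12} − T_6) / 3 = (4·(-7.4898) − (-7.376))/3 = (-22.5832)/3 = -7.52773.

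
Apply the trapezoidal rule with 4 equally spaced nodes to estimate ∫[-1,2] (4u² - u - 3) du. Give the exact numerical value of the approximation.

3.5

h = (2 − (-1))/3 = 1.
Nodes u₀,…,u₃ = -1, 0, 1, 2.
f(u) = 4u² - u - 3: f₀=2, f₁=-3, f₂=0, f₃=11.
(h/2)·[f₀ + 2f₁ + 2f₂ + f₃] = 0.5·(7) = 3.5.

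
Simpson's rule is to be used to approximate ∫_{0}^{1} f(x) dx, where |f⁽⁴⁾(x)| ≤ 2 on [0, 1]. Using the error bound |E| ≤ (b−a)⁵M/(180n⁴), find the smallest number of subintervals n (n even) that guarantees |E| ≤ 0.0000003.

14

Need 2/(180n⁴) ≤ 0.0000003.
n⁴ ≥ 2/(180·0.0000003) = 37037 ⇒ n ≥ 13.8726, so the smallest even n is 14. (n must be even for Simpson's rule.)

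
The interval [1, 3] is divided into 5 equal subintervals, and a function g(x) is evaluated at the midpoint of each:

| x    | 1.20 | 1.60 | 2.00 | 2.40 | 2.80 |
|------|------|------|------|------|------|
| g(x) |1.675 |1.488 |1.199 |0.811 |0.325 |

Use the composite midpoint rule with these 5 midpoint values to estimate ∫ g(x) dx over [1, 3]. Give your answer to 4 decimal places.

2.1992

h = 0.4, n = 5.
h·[y(m₁) + y(m₂) + y(m₃) + y(m₄) + y(m₅)] = 0.4·(5.498) = 2.1992.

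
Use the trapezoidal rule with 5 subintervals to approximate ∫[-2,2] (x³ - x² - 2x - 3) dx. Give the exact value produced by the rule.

-17.76

h = (2 − (-2))/5 = 0.8.
Nodes x₀,…,x₅ = -2, -1.2, -0.4, 0.4, 1.2, 2.
f(x) = x³ - x² - 2x - 3: f₀=-11, f₁=-3.768, f₂=-2.424, f₃=-3.896, f₄=-5.112, f₅=-3.
(h/2)·[f₀ + 2f₁ + 2f₂ + 2f₃ + 2f₄ + f₅] = 0.4·(-44.4) = -17.76.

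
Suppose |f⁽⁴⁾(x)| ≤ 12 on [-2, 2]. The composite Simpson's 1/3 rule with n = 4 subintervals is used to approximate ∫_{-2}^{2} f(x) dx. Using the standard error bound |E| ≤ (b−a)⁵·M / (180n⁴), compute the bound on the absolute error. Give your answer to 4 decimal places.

|E| ≤ (4)⁵·12 / (180·4⁴) = 12288/46080 = 0.2667.

0.2667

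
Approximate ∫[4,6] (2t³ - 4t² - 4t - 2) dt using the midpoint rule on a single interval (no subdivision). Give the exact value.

256

M = (b−a)·f(5) = 2·(128) = 256.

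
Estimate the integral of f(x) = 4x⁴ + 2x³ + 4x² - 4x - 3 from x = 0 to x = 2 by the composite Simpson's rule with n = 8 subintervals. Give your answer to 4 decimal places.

h = (2 − 0)/8 = 0.25.
Nodes x₀,…,x₈ = 0, 0.25, 0.5, 0.75, 1, 1.25, 1.5, 1.75, 2.
f(x) = 4x⁴ + 2x³ + 4x² - 4x - 3: f₀=-3, f₁=-3.703125, f₂=-3.5, f₃=-1.640625, f₄=3, f₅=11.921875, f₆=27, f₇=50.484375, f₈=85.
(h/3)·[f₀ + 4f₁ + 2f₂ + 4f₃ + 2f₄ + 4f₅ + 2f₆ + 4f₇ + f₈] = 0.083333·(363.25) = 30.2708.

30.2708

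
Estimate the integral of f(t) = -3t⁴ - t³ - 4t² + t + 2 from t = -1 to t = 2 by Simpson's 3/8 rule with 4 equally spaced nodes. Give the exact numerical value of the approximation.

-30.75

h = (2 − (-1))/3 = 1.
Nodes t₀,…,t₃ = -1, 0, 1, 2.
f(t) = -3t⁴ - t³ - 4t² + t + 2: f₀=-5, f₁=2, f₂=-5, f₃=-68.
(3h/8)·[f₀ + 3f₁ + 3f₂ + f₃] = 0.375·(-82) = -30.75.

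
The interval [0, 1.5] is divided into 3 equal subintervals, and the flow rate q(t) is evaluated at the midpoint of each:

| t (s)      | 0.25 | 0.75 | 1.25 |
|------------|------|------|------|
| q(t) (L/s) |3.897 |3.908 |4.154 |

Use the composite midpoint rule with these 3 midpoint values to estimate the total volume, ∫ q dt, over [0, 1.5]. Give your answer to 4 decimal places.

h = 0.5, n = 3.
h·[y(m₁) + y(m₂) + y(m₃)] = 0.5·(11.959) = 5.9795.

5.9795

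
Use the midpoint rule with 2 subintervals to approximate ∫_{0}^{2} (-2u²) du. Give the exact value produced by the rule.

-5

h = (2 − 0)/2 = 1.
Midpoints m₁,…,m₂ = 0.5, 1.5.
f(m₁)=-0.5, f(m₂)=-4.5.
h·[f(m₁) + f(m₂)] = 1·(-5) = -5.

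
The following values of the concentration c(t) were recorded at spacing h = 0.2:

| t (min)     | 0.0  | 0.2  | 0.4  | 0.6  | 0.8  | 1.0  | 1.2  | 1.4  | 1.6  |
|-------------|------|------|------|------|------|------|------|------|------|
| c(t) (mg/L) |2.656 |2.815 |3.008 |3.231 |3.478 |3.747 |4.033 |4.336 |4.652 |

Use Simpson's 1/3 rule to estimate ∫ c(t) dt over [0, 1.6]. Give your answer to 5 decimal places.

5.65747

h = 0.2, n = 8.
(h/3)·[y₀ + 4y₁ + 2y₂ + 4y₃ + 2y₄ + 4y₅ + 2y₆ + 4y₇ + y₈] = 0.066667·(84.862) = 5.65747.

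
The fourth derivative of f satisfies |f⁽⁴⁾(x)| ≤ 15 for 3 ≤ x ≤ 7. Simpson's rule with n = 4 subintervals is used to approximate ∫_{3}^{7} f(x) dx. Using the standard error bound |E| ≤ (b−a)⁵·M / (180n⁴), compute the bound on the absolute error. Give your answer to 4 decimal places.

0.3333

|E| ≤ (4)⁵·15 / (180·4⁴) = 15360/46080 = 0.3333.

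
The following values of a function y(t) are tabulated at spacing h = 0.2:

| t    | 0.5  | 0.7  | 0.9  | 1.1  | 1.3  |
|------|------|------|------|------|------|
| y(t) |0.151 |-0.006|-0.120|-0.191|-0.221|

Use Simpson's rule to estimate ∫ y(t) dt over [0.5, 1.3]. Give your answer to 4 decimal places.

h = 0.2, n = 4.
(h/3)·[y₀ + 4y₁ + 2y₂ + 4y₃ + y₄] = 0.066667·(-1.098) = -0.0732.

-0.0732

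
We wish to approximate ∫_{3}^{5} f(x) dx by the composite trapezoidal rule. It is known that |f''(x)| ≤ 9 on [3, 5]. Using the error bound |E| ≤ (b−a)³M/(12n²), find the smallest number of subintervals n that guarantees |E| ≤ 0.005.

35

Need 72/(12n²) ≤ 0.005.
n² ≥ 72/(12·0.005) = 1200 ⇒ n ≥ 34.6410, so the smallest n is 35.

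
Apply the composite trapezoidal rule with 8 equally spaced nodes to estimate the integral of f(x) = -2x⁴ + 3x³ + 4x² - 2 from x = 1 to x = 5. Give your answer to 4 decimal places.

-644.4831

h = (5 − 1)/7 = 0.571429.
Nodes x₀,…,x₇ = 1, 1.571429, 2.142857, 2.714286, 3.285714, 3.857143, 4.428571, 5.
f(x) = -2x⁴ + 3x³ + 4x² - 2: f₀=3, f₁=7.323199, f₂=3.716368, f₃=-21.094960, f₄=-85.503124, f₅=-213.018326, f₆=-432.268638, f₇=-777.
(h/2)·[f₀ + 2f₁ + 2f₂ + 2f₃ + 2f₄ + 2f₅ + 2f₆ + f₇] = 0.285714·(-2255.690962) = -644.4831.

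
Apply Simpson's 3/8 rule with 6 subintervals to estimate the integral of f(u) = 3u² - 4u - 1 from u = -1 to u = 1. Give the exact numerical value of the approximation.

0

h = (1 − (-1))/6 = 0.333333.
Nodes u₀,…,u₆ = -1, -0.666667, -0.333333, 0, 0.333333, 0.666667, 1.
f(u) = 3u² - 4u - 1: f₀=6, f₁=3, f₂=0.666667, f₃=-1, f₄=-2, f₅=-2.333333, f₆=-2.
(3h/8)·[f₀ + 3f₁ + 3f₂ + 2f₃ + 3f₄ + 3f₅ + f₆] = 0.125·(0) = 0.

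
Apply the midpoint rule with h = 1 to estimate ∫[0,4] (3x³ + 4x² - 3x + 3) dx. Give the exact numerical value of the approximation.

258

h = (4 − 0)/4 = 1.
Midpoints m₁,…,m₄ = 0.5, 1.5, 2.5, 3.5.
f(m₁)=2.875, f(m₂)=17.625, f(m₃)=67.375, f(m₄)=170.125.
h·[f(m₁) + f(m₂) + f(m₃) + f(m₄)] = 1·(258) = 258.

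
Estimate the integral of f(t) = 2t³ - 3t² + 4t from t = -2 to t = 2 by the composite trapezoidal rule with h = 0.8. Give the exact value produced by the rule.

-17.28

h = (2 − (-2))/5 = 0.8.
Nodes t₀,…,t₅ = -2, -1.2, -0.4, 0.4, 1.2, 2.
f(t) = 2t³ - 3t² + 4t: f₀=-36, f₁=-12.576, f₂=-2.208, f₃=1.248, f₄=3.936, f₅=12.
(h/2)·[f₀ + 2f₁ + 2f₂ + 2f₃ + 2f₄ + f₅] = 0.4·(-43.2) = -17.28.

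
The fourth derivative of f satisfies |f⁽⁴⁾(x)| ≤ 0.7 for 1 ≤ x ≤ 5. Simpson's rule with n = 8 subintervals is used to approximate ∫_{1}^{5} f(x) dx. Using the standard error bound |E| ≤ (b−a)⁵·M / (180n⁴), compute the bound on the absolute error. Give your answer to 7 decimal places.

0.0009722

|E| ≤ (4)⁵·0.7 / (180·8⁴) = 716.8/737280 = 0.0009722.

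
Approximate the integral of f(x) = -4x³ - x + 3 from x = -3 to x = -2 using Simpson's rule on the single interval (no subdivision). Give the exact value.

70.5

S = (b−a)/6 · [f(-3) + 4f(-2.5) + f(-2)] = 0.166667·[114 + 4·68 + 37] = 70.5.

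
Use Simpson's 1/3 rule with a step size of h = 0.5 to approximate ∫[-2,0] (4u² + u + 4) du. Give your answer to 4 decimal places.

16.6667

h = (0 − (-2))/4 = 0.5.
Nodes u₀,…,u₄ = -2, -1.5, -1, -0.5, 0.
f(u) = 4u² + u + 4: f₀=18, f₁=11.5, f₂=7, f₃=4.5, f₄=4.
(h/3)·[f₀ + 4f₁ + 2f₂ + 4f₃ + f₄] = 0.166667·(100) = 16.6667.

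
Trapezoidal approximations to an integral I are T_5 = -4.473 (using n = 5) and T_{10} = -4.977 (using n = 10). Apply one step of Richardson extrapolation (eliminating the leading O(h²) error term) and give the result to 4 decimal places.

-5.1450

R = (4·T_{10} − T_5) / 3 = (4·(-4.977) − (-4.473))/3 = (-15.435)/3 = -5.1450.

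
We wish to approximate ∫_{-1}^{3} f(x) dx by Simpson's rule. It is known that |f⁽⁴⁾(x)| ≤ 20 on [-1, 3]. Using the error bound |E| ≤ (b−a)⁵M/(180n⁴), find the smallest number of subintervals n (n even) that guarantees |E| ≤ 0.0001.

Need 20480/(180n⁴) ≤ 0.0001.
n⁴ ≥ 20480/(180·0.0001) = 1.13778e+06 ⇒ n ≥ 32.6599, so the smallest even n is 34. (n must be even for Simpson's rule.)

34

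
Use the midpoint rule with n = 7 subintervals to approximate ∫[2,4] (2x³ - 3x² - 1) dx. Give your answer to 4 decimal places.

h = (4 − 2)/7 = 0.285714.
Midpoints m₁,…,m₇ = 2.142857, 2.428571, 2.714286, 3, 3.285714, 3.571429, 3.857143.
f(m₁)=4.903790, f(m₂)=9.953353, f(m₃)=16.892128, f(m₄)=26, f(m₅)=37.556851, f(m₆)=51.842566, f(m₇)=69.137026.
h·[f(m₁) + f(m₂) + f(m₃) + f(m₄) + f(m₅) + f(m₆) + f(m₇)] = 0.285714·(216.285714) = 61.7959.

61.7959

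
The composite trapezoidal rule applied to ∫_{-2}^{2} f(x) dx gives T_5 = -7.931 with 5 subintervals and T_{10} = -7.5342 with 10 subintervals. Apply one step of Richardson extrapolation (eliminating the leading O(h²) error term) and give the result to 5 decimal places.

-7.40193

R = (4·T_{10} − T_5) / 3 = (4·(-7.5342) − (-7.931))/3 = (-22.2058)/3 = -7.40193.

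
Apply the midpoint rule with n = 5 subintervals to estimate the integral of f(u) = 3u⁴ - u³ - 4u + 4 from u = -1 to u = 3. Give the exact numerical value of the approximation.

h = (3 − (-1))/5 = 0.8.
Midpoints m₁,…,m₅ = -0.6, 0.2, 1, 1.8, 2.6.
f(m₁)=7.0048, f(m₂)=3.1968, f(m₃)=2, f(m₄)=22.4608, f(m₅)=113.1168.
h·[f(m₁) + f(m₂) + f(m₃) + f(m₄) + f(m₅)] = 0.8·(147.7792) = 118.22336.

118.22336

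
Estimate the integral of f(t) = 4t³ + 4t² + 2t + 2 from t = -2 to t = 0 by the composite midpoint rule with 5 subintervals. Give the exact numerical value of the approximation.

h = (0 − (-2))/5 = 0.4.
Midpoints m₁,…,m₅ = -1.8, -1.4, -1, -0.6, -0.2.
f(m₁)=-11.968, f(m₂)=-3.936, f(m₃)=0, f(m₄)=1.376, f(m₅)=1.728.
h·[f(m₁) + f(m₂) + f(m₃) + f(m₄) + f(m₅)] = 0.4·(-12.8) = -5.12.

-5.12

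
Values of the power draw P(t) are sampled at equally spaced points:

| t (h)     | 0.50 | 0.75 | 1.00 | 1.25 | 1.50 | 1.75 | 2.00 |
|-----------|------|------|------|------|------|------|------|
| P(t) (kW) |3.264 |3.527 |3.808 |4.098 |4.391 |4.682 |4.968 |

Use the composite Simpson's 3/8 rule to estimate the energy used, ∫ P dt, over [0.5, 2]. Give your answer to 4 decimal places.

h = 0.25, n = 6.
(3h/8)·[y₀ + 3y₁ + 3y₂ + 2y₃ + 3y₄ + 3y₅ + y₆] = 0.09375·(65.652) = 6.1549.

6.1549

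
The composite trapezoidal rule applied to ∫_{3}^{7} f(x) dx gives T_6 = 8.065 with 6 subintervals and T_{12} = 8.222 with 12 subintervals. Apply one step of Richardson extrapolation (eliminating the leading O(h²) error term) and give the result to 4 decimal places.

R = (4·T_{12} − T_6) / 3 = (4·8.222 − 8.065)/3 = (24.823)/3 = 8.2743.

8.2743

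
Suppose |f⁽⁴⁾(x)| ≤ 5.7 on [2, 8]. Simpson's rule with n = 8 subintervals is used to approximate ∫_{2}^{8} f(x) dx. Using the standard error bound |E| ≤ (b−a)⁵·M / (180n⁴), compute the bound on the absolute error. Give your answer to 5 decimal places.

0.06012

|E| ≤ (6)⁵·5.7 / (180·8⁴) = 44323.2/737280 = 0.06012.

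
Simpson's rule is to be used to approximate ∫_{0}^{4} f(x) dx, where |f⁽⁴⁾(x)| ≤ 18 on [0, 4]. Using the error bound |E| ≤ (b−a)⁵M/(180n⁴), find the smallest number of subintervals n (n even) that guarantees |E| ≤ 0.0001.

Need 18432/(180n⁴) ≤ 0.0001.
n⁴ ≥ 18432/(180·0.0001) = 1.024e+06 ⇒ n ≥ 31.8108, so the smallest even n is 32. (n must be even for Simpson's rule.)

32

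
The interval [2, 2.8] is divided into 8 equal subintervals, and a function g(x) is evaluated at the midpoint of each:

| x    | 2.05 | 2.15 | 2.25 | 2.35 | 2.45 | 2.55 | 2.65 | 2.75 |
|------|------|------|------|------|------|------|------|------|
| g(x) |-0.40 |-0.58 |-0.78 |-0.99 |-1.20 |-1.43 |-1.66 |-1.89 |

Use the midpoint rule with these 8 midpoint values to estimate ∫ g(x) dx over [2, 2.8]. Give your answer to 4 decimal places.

h = 0.1, n = 8.
h·[y(m₁) + y(m₂) + y(m₃) + y(m₄) + y(m₅) + y(m₆) + y(m₇) + y(m₈)] = 0.1·(-8.93) = -0.8930.

-0.8930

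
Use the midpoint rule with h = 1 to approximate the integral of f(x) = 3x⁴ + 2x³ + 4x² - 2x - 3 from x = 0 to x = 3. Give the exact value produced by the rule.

h = (3 − 0)/3 = 1.
Midpoints m₁,…,m₃ = 0.5, 1.5, 2.5.
f(m₁)=-2.5625, f(m₂)=24.9375, f(m₃)=165.4375.
h·[f(m₁) + f(m₂) + f(m₃)] = 1·(187.8125) = 187.8125.

187.8125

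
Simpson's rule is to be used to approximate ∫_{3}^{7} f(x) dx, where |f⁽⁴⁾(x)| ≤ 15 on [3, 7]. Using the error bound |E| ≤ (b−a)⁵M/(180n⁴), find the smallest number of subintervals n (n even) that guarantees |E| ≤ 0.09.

6

Need 15360/(180n⁴) ≤ 0.09.
n⁴ ≥ 15360/(180·0.09) = 948.148 ⇒ n ≥ 5.5491, so the smallest even n is 6. (n must be even for Simpson's rule.)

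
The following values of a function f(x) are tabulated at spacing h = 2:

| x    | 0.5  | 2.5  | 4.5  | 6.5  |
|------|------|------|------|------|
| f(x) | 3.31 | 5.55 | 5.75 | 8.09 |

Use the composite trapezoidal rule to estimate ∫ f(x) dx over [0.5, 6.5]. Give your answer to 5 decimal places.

h = 2, n = 3.
(h/2)·[y₀ + 2y₁ + 2y₂ + y₃] = 1·(34.00) = 34.00000.

34.00000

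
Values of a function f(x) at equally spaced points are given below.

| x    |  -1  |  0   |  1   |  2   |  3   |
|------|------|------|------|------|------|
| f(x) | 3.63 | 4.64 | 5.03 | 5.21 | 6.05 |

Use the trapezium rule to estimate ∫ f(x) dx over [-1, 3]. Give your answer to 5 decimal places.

h = 1, n = 4.
(h/2)·[y₀ + 2y₁ + 2y₂ + 2y₃ + y₄] = 0.5·(39.44) = 19.72000.

19.72000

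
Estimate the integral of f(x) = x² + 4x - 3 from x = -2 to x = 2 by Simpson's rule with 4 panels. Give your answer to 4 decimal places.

h = (2 − (-2))/4 = 1.
Nodes x₀,…,x₄ = -2, -1, 0, 1, 2.
f(x) = x² + 4x - 3: f₀=-7, f₁=-6, f₂=-3, f₃=2, f₄=9.
(h/3)·[f₀ + 4f₁ + 2f₂ + 4f₃ + f₄] = 0.333333·(-20) = -6.6667.

-6.6667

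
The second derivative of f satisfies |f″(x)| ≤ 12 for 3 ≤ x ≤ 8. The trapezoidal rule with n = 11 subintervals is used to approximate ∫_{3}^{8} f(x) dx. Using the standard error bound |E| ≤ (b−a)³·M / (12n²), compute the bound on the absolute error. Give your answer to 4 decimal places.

1.0331

|E| ≤ (5)³·12 / (12·11²) = 1500/1452 = 1.0331.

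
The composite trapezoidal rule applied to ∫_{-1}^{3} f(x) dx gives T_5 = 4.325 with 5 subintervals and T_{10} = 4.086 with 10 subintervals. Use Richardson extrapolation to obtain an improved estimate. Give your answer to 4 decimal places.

4.0063

R = (4·T_{10} − T_5) / 3 = (4·4.086 − 4.325)/3 = (12.019)/3 = 4.0063.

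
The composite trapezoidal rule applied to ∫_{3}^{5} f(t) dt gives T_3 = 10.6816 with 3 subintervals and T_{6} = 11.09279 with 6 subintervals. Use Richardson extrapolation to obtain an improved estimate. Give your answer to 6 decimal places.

11.229853

R = (4·T_{6} − T_3) / 3 = (4·11.09279 − 10.6816)/3 = (33.68956)/3 = 11.229853.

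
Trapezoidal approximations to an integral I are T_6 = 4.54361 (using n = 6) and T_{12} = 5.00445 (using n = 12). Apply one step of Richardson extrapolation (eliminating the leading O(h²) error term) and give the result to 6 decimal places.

5.158063

R = (4·T_{12} − T_6) / 3 = (4·5.00445 − 4.54361)/3 = (15.47419)/3 = 5.158063.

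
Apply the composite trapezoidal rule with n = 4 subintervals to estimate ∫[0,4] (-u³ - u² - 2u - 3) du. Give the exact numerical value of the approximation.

-118

h = (4 − 0)/4 = 1.
Nodes u₀,…,u₄ = 0, 1, 2, 3, 4.
f(u) = -u³ - u² - 2u - 3: f₀=-3, f₁=-7, f₂=-19, f₃=-45, f₄=-91.
(h/2)·[f₀ + 2f₁ + 2f₂ + 2f₃ + f₄] = 0.5·(-236) = -118.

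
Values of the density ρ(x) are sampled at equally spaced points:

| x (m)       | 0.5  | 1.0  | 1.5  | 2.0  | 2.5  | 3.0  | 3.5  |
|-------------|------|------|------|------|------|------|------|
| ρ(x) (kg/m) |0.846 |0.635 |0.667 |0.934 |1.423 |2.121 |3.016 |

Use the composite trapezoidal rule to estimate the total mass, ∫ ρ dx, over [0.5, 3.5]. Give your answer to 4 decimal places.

3.8555

h = 0.5, n = 6.
(h/2)·[y₀ + 2y₁ + 2y₂ + 2y₃ + 2y₄ + 2y₅ + y₆] = 0.25·(15.422) = 3.8555.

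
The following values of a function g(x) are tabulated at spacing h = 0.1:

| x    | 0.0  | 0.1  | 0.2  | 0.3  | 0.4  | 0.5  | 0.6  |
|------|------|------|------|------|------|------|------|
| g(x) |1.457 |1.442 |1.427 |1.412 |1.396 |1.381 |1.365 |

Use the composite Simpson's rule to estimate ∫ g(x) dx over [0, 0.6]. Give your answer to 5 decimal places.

h = 0.1, n = 6.
(h/3)·[y₀ + 4y₁ + 2y₂ + 4y₃ + 2y₄ + 4y₅ + y₆] = 0.033333·(25.408) = 0.84693.

0.84693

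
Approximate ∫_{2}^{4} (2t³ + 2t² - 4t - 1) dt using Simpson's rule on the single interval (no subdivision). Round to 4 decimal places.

131.3333

S = (b−a)/6 · [f(2) + 4f(3) + f(4)] = 0.333333·[15 + 4·59 + 143] = 131.3333.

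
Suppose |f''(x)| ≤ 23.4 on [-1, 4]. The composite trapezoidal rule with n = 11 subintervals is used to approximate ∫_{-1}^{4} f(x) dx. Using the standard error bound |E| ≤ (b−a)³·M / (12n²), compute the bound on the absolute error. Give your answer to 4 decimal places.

2.0145

|E| ≤ (5)³·23.4 / (12·11²) = 2925/1452 = 2.0145.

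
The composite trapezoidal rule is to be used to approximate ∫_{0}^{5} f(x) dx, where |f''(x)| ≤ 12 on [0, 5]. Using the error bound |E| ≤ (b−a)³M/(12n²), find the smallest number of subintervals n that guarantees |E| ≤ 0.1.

Need 1500/(12n²) ≤ 0.1.
n² ≥ 1500/(12·0.1) = 1250 ⇒ n ≥ 35.3553, so the smallest n is 36.

36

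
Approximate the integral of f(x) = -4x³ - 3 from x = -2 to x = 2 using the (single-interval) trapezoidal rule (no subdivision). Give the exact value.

T = (b−a)/2 · [f(-2) + f(2)] = 2·[29 + (-35)] = -12.

-12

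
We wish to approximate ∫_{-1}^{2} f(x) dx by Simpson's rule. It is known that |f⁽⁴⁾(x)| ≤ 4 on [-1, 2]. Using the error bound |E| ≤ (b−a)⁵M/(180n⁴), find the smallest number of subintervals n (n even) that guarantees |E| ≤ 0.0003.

Need 972/(180n⁴) ≤ 0.0003.
n⁴ ≥ 972/(180·0.0003) = 18000 ⇒ n ≥ 11.5829, so the smallest even n is 12. (n must be even for Simpson's rule.)

12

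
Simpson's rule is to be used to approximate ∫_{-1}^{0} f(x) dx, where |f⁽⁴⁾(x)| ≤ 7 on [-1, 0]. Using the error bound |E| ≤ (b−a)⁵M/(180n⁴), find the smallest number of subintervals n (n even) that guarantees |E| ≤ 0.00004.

6

Need 7/(180n⁴) ≤ 0.00004.
n⁴ ≥ 7/(180·0.00004) = 972.222 ⇒ n ≥ 5.5839, so the smallest even n is 6. (n must be even for Simpson's rule.)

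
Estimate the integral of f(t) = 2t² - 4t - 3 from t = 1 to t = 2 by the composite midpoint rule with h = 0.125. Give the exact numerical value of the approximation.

-4.3359375

h = (2 − 1)/8 = 0.125.
Midpoints m₁,…,m₈ = 1.0625, 1.1875, 1.3125, 1.4375, 1.5625, 1.6875, 1.8125, 1.9375.
f(m₁)=-4.9921875, f(m₂)=-4.9296875, f(m₃)=-4.8046875, f(m₄)=-4.6171875, f(m₅)=-4.3671875, f(m₆)=-4.0546875, f(m₇)=-3.6796875, f(m₈)=-3.2421875.
h·[f(m₁) + f(m₂) + f(m₃) + f(m₄) + f(m₅) + f(m₆) + f(m₇) + f(m₈)] = 0.125·(-34.6875) = -4.3359375.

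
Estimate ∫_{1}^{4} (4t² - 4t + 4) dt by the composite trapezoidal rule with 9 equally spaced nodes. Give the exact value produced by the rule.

66.28125

h = (4 − 1)/8 = 0.375.
Nodes t₀,…,t₈ = 1, 1.375, 1.75, 2.125, 2.5, 2.875, 3.25, 3.625, 4.
f(t) = 4t² - 4t + 4: f₀=4, f₁=6.0625, f₂=9.25, f₃=13.5625, f₄=19, f₅=25.5625, f₆=33.25, f₇=42.0625, f₈=52.
(h/2)·[f₀ + 2f₁ + 2f₂ + 2f₃ + 2f₄ + 2f₅ + 2f₆ + 2f₇ + f₈] = 0.1875·(353.5) = 66.28125.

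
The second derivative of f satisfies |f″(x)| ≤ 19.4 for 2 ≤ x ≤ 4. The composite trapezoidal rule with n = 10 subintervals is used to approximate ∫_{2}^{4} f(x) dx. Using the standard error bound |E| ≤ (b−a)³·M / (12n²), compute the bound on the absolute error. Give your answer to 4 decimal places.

|E| ≤ (2)³·19.4 / (12·10²) = 155.2/1200 = 0.1293.

0.1293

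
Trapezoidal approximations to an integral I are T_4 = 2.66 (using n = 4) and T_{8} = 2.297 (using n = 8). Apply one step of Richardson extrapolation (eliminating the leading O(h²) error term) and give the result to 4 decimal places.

2.1760

R = (4·T_{8} − T_4) / 3 = (4·2.297 − 2.66)/3 = (6.528)/3 = 2.1760.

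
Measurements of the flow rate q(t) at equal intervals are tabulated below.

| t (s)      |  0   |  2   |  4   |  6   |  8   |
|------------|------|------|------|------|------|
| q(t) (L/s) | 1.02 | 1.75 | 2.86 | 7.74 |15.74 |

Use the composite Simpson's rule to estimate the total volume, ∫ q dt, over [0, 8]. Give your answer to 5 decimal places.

h = 2, n = 4.
(h/3)·[y₀ + 4y₁ + 2y₂ + 4y₃ + y₄] = 0.666667·(60.44) = 40.29333.

40.29333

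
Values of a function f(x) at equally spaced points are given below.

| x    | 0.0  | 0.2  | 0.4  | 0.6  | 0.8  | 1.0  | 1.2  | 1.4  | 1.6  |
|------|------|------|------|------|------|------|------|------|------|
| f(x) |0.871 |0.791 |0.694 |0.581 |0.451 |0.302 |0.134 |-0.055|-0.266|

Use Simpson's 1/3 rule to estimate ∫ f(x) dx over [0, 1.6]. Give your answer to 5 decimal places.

0.64260

h = 0.2, n = 8.
(h/3)·[y₀ + 4y₁ + 2y₂ + 4y₃ + 2y₄ + 4y₅ + 2y₆ + 4y₇ + y₈] = 0.066667·(9.639) = 0.64260.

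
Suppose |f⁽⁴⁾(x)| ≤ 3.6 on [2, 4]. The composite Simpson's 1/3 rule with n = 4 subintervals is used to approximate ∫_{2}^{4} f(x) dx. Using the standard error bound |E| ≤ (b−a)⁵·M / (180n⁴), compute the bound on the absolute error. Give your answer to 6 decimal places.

|E| ≤ (2)⁵·3.6 / (180·4⁴) = 115.2/46080 = 0.002500.

0.002500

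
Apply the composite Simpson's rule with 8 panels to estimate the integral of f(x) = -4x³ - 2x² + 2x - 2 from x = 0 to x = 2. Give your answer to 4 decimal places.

-21.3333

h = (2 − 0)/8 = 0.25.
Nodes x₀,…,x₈ = 0, 0.25, 0.5, 0.75, 1, 1.25, 1.5, 1.75, 2.
f(x) = -4x³ - 2x² + 2x - 2: f₀=-2, f₁=-1.6875, f₂=-2, f₃=-3.3125, f₄=-6, f₅=-10.4375, f₆=-17, f₇=-26.0625, f₈=-38.
(h/3)·[f₀ + 4f₁ + 2f₂ + 4f₃ + 2f₄ + 4f₅ + 2f₆ + 4f₇ + f₈] = 0.083333·(-256) = -21.3333.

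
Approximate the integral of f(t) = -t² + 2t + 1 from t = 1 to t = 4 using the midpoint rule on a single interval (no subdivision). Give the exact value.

M = (b−a)·f(2.5) = 3·(-0.25) = -0.75.

-0.75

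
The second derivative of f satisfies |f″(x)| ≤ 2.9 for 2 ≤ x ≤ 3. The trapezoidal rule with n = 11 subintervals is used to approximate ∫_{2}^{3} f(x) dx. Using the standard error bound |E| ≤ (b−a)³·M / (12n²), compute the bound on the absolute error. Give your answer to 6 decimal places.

0.001997

|E| ≤ (1)³·2.9 / (12·11²) = 2.9/1452 = 0.001997.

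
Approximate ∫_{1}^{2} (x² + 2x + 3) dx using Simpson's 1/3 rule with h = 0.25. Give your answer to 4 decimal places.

h = (2 − 1)/4 = 0.25.
Nodes x₀,…,x₄ = 1, 1.25, 1.5, 1.75, 2.
f(x) = x² + 2x + 3: f₀=6, f₁=7.0625, f₂=8.25, f₃=9.5625, f₄=11.
(h/3)·[f₀ + 4f₁ + 2f₂ + 4f₃ + f₄] = 0.083333·(100) = 8.3333.

8.3333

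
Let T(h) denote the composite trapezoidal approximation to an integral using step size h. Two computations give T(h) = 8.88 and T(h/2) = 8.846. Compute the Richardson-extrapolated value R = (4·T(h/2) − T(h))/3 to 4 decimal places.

8.8347

R = (4·T(h/2) − T(h)) / 3 = (4·8.846 − 8.88)/3 = (26.504)/3 = 8.8347.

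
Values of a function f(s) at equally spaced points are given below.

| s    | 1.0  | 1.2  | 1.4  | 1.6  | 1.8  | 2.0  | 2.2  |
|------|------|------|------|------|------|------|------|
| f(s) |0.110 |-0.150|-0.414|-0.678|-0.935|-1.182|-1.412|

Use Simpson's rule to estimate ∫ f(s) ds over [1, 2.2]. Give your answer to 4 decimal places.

-0.8027

h = 0.2, n = 6.
(h/3)·[y₀ + 4y₁ + 2y₂ + 4y₃ + 2y₄ + 4y₅ + y₆] = 0.066667·(-12.040) = -0.8027.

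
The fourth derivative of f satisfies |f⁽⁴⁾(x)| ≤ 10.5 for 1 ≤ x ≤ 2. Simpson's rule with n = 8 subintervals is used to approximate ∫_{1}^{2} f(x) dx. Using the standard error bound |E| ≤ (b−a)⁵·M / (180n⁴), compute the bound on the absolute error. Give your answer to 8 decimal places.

|E| ≤ (1)⁵·10.5 / (180·8⁴) = 10.5/737280 = 0.00001424.

0.00001424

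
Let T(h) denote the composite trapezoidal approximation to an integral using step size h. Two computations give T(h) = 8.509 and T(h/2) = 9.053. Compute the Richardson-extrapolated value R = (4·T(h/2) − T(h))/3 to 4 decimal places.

9.2343

R = (4·T(h/2) − T(h)) / 3 = (4·9.053 − 8.509)/3 = (27.703)/3 = 9.2343.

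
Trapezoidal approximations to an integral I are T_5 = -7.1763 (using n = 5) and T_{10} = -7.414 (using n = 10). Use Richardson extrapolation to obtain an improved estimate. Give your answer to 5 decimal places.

-7.49323

R = (4·T_{10} − T_5) / 3 = (4·(-7.414) − (-7.1763))/3 = (-22.4797)/3 = -7.49323.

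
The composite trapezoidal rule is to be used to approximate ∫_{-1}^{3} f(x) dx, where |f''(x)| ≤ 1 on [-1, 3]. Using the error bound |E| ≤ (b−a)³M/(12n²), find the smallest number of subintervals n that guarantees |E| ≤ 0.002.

52

Need 64/(12n²) ≤ 0.002.
n² ≥ 64/(12·0.002) = 2666.67 ⇒ n ≥ 51.6398, so the smallest n is 52.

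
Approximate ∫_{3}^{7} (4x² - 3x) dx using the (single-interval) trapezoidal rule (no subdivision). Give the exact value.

T = (b−a)/2 · [f(3) + f(7)] = 2·[27 + 175] = 404.

404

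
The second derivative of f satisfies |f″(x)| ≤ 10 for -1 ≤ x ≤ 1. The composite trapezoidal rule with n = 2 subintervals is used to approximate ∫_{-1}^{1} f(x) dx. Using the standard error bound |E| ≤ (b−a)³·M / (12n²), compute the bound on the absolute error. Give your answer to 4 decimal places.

|E| ≤ (2)³·10 / (12·2²) = 80/48 = 1.6667.

1.6667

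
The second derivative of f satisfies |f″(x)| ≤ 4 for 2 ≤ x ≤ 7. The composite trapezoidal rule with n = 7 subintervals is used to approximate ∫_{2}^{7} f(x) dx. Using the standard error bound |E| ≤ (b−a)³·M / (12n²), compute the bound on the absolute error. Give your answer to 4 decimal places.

|E| ≤ (5)³·4 / (12·7²) = 500/588 = 0.8503.

0.8503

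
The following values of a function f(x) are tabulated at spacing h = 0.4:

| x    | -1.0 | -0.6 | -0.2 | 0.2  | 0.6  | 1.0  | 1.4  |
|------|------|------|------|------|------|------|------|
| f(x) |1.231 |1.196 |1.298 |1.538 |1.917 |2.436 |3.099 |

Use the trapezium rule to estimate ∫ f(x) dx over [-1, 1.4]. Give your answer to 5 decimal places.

4.22000

h = 0.4, n = 6.
(h/2)·[y₀ + 2y₁ + 2y₂ + 2y₃ + 2y₄ + 2y₅ + y₆] = 0.2·(21.100) = 4.22000.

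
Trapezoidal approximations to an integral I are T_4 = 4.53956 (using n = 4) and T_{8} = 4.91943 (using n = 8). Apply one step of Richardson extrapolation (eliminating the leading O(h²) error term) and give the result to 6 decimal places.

R = (4·T_{8} − T_4) / 3 = (4·4.91943 − 4.53956)/3 = (15.13816)/3 = 5.046053.

5.046053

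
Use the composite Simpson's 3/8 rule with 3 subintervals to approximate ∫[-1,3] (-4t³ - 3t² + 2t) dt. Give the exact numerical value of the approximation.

-100

h = (3 − (-1))/3 = 1.333333.
Nodes t₀,…,t₃ = -1, 0.333333, 1.666667, 3.
f(t) = -4t³ - 3t² + 2t: f₀=-1, f₁=0.185185, f₂=-23.518519, f₃=-129.
(3h/8)·[f₀ + 3f₁ + 3f₂ + f₃] = 0.5·(-200) = -100.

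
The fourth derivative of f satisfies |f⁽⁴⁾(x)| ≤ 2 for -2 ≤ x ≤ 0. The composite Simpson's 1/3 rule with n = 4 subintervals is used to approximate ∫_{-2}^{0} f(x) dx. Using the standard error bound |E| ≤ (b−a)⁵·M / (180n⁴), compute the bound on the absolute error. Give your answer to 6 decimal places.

0.001389

|E| ≤ (2)⁵·2 / (180·4⁴) = 64/46080 = 0.001389.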